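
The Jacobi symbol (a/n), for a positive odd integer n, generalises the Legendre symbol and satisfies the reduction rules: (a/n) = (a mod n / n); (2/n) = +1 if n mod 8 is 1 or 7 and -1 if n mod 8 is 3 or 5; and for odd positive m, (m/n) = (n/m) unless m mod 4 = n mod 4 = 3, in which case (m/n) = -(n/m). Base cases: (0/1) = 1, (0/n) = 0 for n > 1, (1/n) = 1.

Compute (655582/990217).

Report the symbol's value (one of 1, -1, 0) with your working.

factor out 2^1: 655582 = 2^1·327791; with 990217 mod 8 = 1, (2/990217) = +1; sign now +1; continue with (327791/990217)
flip (327791/990217) -> (990217/327791): both odd, 327791 mod 4 = 3, 990217 mod 4 = 1, so the flip contributes +1; sign now +1
(990217/327791): 990217 mod 327791 = 6844, so (990217/327791) = (6844/327791)
factor out 2^2: 6844 = 2^2·1711; with 327791 mod 8 = 7, (2/327791) = +1; sign now +1; continue with (1711/327791)
flip (1711/327791) -> (327791/1711): both odd, 1711 mod 4 = 3, 327791 mod 4 = 3, so the flip contributes -1; sign now -1
(327791/1711): 327791 mod 1711 = 990, so (327791/1711) = (990/1711)
factor out 2^1: 990 = 2^1·495; with 1711 mod 8 = 7, (2/1711) = +1; sign now -1; continue with (495/1711)
flip (495/1711) -> (1711/495): both odd, 495 mod 4 = 3, 1711 mod 4 = 3, so the flip contributes -1; sign now +1
(1711/495): 1711 mod 495 = 226, so (1711/495) = (226/495)
factor out 2^1: 226 = 2^1·113; with 495 mod 8 = 7, (2/495) = +1; sign now +1; continue with (113/495)
flip (113/495) -> (495/113): both odd, 113 mod 4 = 1, 495 mod 4 = 3, so the flip contributes +1; sign now +1
(495/113): 495 mod 113 = 43, so (495/113) = (43/113)
flip (43/113) -> (113/43): both odd, 43 mod 4 = 3, 113 mod 4 = 1, so the flip contributes +1; sign now +1
(113/43): 113 mod 43 = 27, so (113/43) = (27/43)
flip (27/43) -> (43/27): both odd, 27 mod 4 = 3, 43 mod 4 = 3, so the flip contributes -1; sign now -1
(43/27): 43 mod 27 = 16, so (43/27) = (16/27)
factor out 2^4: 16 = 2^4·1; with 27 mod 8 = 3, (2/27) = -1; sign now -1; continue with (1/27)
reached (1/27) = 1, so the symbol is -1

-1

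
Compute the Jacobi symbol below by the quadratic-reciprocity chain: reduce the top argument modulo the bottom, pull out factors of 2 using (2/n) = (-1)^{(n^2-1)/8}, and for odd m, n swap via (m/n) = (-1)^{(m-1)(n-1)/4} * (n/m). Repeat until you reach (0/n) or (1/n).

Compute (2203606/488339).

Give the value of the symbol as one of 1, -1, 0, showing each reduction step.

-1

(2203606/488339): 2203606 mod 488339 = 250250, so (2203606/488339) = (250250/488339)
factor out 2^1: 250250 = 2^1·125125; with 488339 mod 8 = 3, (2/488339) = -1; sign now -1; continue with (125125/488339)
flip (125125/488339) -> (488339/125125): both odd, 125125 mod 4 = 1, 488339 mod 4 = 3, so the flip contributes +1; sign now -1
(488339/125125): 488339 mod 125125 = 112964, so (488339/125125) = (112964/125125)
factor out 2^2: 112964 = 2^2·28241; with 125125 mod 8 = 5, (2/125125) = -1; sign now -1; continue with (28241/125125)
flip (28241/125125) -> (125125/28241): both odd, 28241 mod 4 = 1, 125125 mod 4 = 1, so the flip contributes +1; sign now -1
(125125/28241): 125125 mod 28241 = 12161, so (125125/28241) = (12161/28241)
flip (12161/28241) -> (28241/12161): both odd, 12161 mod 4 = 1, 28241 mod 4 = 1, so the flip contributes +1; sign now -1
(28241/12161): 28241 mod 12161 = 3919, so (28241/12161) = (3919/12161)
flip (3919/12161) -> (12161/3919): both odd, 3919 mod 4 = 3, 12161 mod 4 = 1, so the flip contributes +1; sign now -1
(12161/3919): 12161 mod 3919 = 404, so (12161/3919) = (404/3919)
factor out 2^2: 404 = 2^2·101; with 3919 mod 8 = 7, (2/3919) = +1; sign now -1; continue with (101/3919)
flip (101/3919) -> (3919/101): both odd, 101 mod 4 = 1, 3919 mod 4 = 3, so the flip contributes +1; sign now -1
(3919/101): 3919 mod 101 = 81, so (3919/101) = (81/101)
flip (81/101) -> (101/81): both odd, 81 mod 4 = 1, 101 mod 4 = 1, so the flip contributes +1; sign now -1
(101/81): 101 mod 81 = 20, so (101/81) = (20/81)
factor out 2^2: 20 = 2^2·5; with 81 mod 8 = 1, (2/81) = +1; sign now -1; continue with (5/81)
flip (5/81) -> (81/5): both odd, 5 mod 4 = 1, 81 mod 4 = 1, so the flip contributes +1; sign now -1
(81/5): 81 mod 5 = 1, so (81/5) = (1/5)
reached (1/5) = 1, so the symbol is -1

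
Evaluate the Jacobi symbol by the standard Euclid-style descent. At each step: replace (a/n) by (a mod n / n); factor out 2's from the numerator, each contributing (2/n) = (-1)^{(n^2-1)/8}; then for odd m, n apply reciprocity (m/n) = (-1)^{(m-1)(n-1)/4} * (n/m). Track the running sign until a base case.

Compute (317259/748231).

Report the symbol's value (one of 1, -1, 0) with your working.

flip (317259/748231) -> (748231/317259): both odd, 317259 mod 4 = 3, 748231 mod 4 = 3, so the flip contributes -1; sign now -1
(748231/317259): 748231 mod 317259 = 113713, so (748231/317259) = (113713/317259)
flip (113713/317259) -> (317259/113713): both odd, 113713 mod 4 = 1, 317259 mod 4 = 3, so the flip contributes +1; sign now -1
(317259/113713): 317259 mod 113713 = 89833, so (317259/113713) = (89833/113713)
flip (89833/113713) -> (113713/89833): both odd, 89833 mod 4 = 1, 113713 mod 4 = 1, so the flip contributes +1; sign now -1
(113713/89833): 113713 mod 89833 = 23880, so (113713/89833) = (23880/89833)
factor out 2^3: 23880 = 2^3·2985; with 89833 mod 8 = 1, (2/89833) = +1; sign now -1; continue with (2985/89833)
flip (2985/89833) -> (89833/2985): both odd, 2985 mod 4 = 1, 89833 mod 4 = 1, so the flip contributes +1; sign now -1
(89833/2985): 89833 mod 2985 = 283, so (89833/2985) = (283/2985)
flip (283/2985) -> (2985/283): both odd, 283 mod 4 = 3, 2985 mod 4 = 1, so the flip contributes +1; sign now -1
(2985/283): 2985 mod 283 = 155, so (2985/283) = (155/283)
flip (155/283) -> (283/155): both odd, 155 mod 4 = 3, 283 mod 4 = 3, so the flip contributes -1; sign now +1
(283/155): 283 mod 155 = 128, so (283/155) = (128/155)
factor out 2^7: 128 = 2^7·1; with 155 mod 8 = 3, (2/155) = -1; sign now -1; continue with (1/155)
reached (1/155) = 1, so the symbol is -1

-1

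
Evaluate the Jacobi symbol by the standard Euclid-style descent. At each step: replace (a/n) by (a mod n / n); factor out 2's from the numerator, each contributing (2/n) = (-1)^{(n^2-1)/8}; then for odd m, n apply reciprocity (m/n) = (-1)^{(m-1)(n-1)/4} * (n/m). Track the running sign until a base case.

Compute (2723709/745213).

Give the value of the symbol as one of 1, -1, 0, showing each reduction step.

(2723709/745213) = (488070/745213)   [reduce mod 745213]
488070 = 2^1·244035; (2/745213) = -1 since 745213 mod 8 = 5, so (488070/745213) = (-1)^1·(244035/745213); sign now -1
reciprocity: (244035/745213) = +1·(745213/244035) since 244035 mod 4 = 3, 745213 mod 4 = 1; sign now -1
(745213/244035) = (13108/244035)   [reduce mod 244035]
13108 = 2^2·3277; (2/244035) = -1 since 244035 mod 8 = 3, so (13108/244035) = (-1)^2·(3277/244035); sign now -1
reciprocity: (3277/244035) = +1·(244035/3277) since 3277 mod 4 = 1, 244035 mod 4 = 3; sign now -1
(244035/3277) = (1537/3277)   [reduce mod 3277]
reciprocity: (1537/3277) = +1·(3277/1537) since 1537 mod 4 = 1, 3277 mod 4 = 1; sign now -1
(3277/1537) = (203/1537)   [reduce mod 1537]
reciprocity: (203/1537) = +1·(1537/203) since 203 mod 4 = 3, 1537 mod 4 = 1; sign now -1
(1537/203) = (116/203)   [reduce mod 203]
116 = 2^2·29; (2/203) = -1 since 203 mod 8 = 3, so (116/203) = (-1)^2·(29/203); sign now -1
reciprocity: (29/203) = +1·(203/29) since 29 mod 4 = 1, 203 mod 4 = 3; sign now -1
(203/29) = (0/29)   [reduce mod 29]
(0/29) = 0   [gcd(a, n) > 1]; final value = 0

0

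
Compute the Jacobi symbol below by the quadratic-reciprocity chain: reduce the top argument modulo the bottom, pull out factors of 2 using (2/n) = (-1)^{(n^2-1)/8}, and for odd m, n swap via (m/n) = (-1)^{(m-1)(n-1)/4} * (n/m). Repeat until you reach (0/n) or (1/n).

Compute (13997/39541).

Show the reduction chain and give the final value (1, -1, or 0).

reciprocity: (13997/39541) = +1·(39541/13997) since 13997 mod 4 = 1, 39541 mod 4 = 1; sign now +1
(39541/13997) = (11547/13997)   [reduce mod 13997]
reciprocity: (11547/13997) = +1·(13997/11547) since 11547 mod 4 = 3, 13997 mod 4 = 1; sign now +1
(13997/11547) = (2450/11547)   [reduce mod 11547]
2450 = 2^1·1225; (2/11547) = -1 since 11547 mod 8 = 3, so (2450/11547) = (-1)^1·(1225/11547); sign now -1
reciprocity: (1225/11547) = +1·(11547/1225) since 1225 mod 4 = 1, 11547 mod 4 = 3; sign now -1
(11547/1225) = (522/1225)   [reduce mod 1225]
522 = 2^1·261; (2/1225) = +1 since 1225 mod 8 = 1, so (522/1225) = (+1)^1·(261/1225); sign now -1
reciprocity: (261/1225) = +1·(1225/261) since 261 mod 4 = 1, 1225 mod 4 = 1; sign now -1
(1225/261) = (181/261)   [reduce mod 261]
reciprocity: (181/261) = +1·(261/181) since 181 mod 4 = 1, 261 mod 4 = 1; sign now -1
(261/181) = (80/181)   [reduce mod 181]
80 = 2^4·5; (2/181) = -1 since 181 mod 8 = 5, so (80/181) = (-1)^4·(5/181); sign now -1
reciprocity: (5/181) = +1·(181/5) since 5 mod 4 = 1, 181 mod 4 = 1; sign now -1
(181/5) = (1/5)   [reduce mod 5]
(1/5) = 1; final value = sign = -1

-1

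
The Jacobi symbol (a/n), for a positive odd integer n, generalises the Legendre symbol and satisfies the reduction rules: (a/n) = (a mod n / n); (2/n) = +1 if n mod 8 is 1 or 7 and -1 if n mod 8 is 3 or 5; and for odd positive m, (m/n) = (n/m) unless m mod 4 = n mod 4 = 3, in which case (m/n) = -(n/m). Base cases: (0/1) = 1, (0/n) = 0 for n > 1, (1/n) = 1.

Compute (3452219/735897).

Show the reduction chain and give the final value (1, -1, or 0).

(3452219/735897): 3452219 mod 735897 = 508631, so (3452219/735897) = (508631/735897)
flip (508631/735897) -> (735897/508631): both odd, 508631 mod 4 = 3, 735897 mod 4 = 1, so the flip contributes +1; sign now +1
(735897/508631): 735897 mod 508631 = 227266, so (735897/508631) = (227266/508631)
factor out 2^1: 227266 = 2^1·113633; with 508631 mod 8 = 7, (2/508631) = +1; sign now +1; continue with (113633/508631)
flip (113633/508631) -> (508631/113633): both odd, 113633 mod 4 = 1, 508631 mod 4 = 3, so the flip contributes +1; sign now +1
(508631/113633): 508631 mod 113633 = 54099, so (508631/113633) = (54099/113633)
flip (54099/113633) -> (113633/54099): both odd, 54099 mod 4 = 3, 113633 mod 4 = 1, so the flip contributes +1; sign now +1
(113633/54099): 113633 mod 54099 = 5435, so (113633/54099) = (5435/54099)
flip (5435/54099) -> (54099/5435): both odd, 5435 mod 4 = 3, 54099 mod 4 = 3, so the flip contributes -1; sign now -1
(54099/5435): 54099 mod 5435 = 5184, so (54099/5435) = (5184/5435)
factor out 2^6: 5184 = 2^6·81; with 5435 mod 8 = 3, (2/5435) = -1; sign now -1; continue with (81/5435)
flip (81/5435) -> (5435/81): both odd, 81 mod 4 = 1, 5435 mod 4 = 3, so the flip contributes +1; sign now -1
(5435/81): 5435 mod 81 = 8, so (5435/81) = (8/81)
factor out 2^3: 8 = 2^3·1; with 81 mod 8 = 1, (2/81) = +1; sign now -1; continue with (1/81)
reached (1/81) = 1, so the symbol is -1

-1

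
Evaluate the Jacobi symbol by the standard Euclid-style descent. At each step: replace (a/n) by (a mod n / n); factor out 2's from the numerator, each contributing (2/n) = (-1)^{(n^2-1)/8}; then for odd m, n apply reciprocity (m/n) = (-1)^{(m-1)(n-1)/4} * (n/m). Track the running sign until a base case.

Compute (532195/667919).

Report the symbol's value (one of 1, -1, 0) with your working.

flip (532195/667919) -> (667919/532195): both odd, 532195 mod 4 = 3, 667919 mod 4 = 3, so the flip contributes -1; sign now -1
(667919/532195): 667919 mod 532195 = 135724, so (667919/532195) = (135724/532195)
factor out 2^2: 135724 = 2^2·33931; with 532195 mod 8 = 3, (2/532195) = -1; sign now -1; continue with (33931/532195)
flip (33931/532195) -> (532195/33931): both odd, 33931 mod 4 = 3, 532195 mod 4 = 3, so the flip contributes -1; sign now +1
(532195/33931): 532195 mod 33931 = 23230, so (532195/33931) = (23230/33931)
factor out 2^1: 23230 = 2^1·11615; with 33931 mod 8 = 3, (2/33931) = -1; sign now -1; continue with (11615/33931)
flip (11615/33931) -> (33931/11615): both odd, 11615 mod 4 = 3, 33931 mod 4 = 3, so the flip contributes -1; sign now +1
(33931/11615): 33931 mod 11615 = 10701, so (33931/11615) = (10701/11615)
flip (10701/11615) -> (11615/10701): both odd, 10701 mod 4 = 1, 11615 mod 4 = 3, so the flip contributes +1; sign now +1
(11615/10701): 11615 mod 10701 = 914, so (11615/10701) = (914/10701)
factor out 2^1: 914 = 2^1·457; with 10701 mod 8 = 5, (2/10701) = -1; sign now -1; continue with (457/10701)
flip (457/10701) -> (10701/457): both odd, 457 mod 4 = 1, 10701 mod 4 = 1, so the flip contributes +1; sign now -1
(10701/457): 10701 mod 457 = 190, so (10701/457) = (190/457)
factor out 2^1: 190 = 2^1·95; with 457 mod 8 = 1, (2/457) = +1; sign now -1; continue with (95/457)
flip (95/457) -> (457/95): both odd, 95 mod 4 = 3, 457 mod 4 = 1, so the flip contributes +1; sign now -1
(457/95): 457 mod 95 = 77, so (457/95) = (77/95)
flip (77/95) -> (95/77): both odd, 77 mod 4 = 1, 95 mod 4 = 3, so the flip contributes +1; sign now -1
(95/77): 95 mod 77 = 18, so (95/77) = (18/77)
factor out 2^1: 18 = 2^1·9; with 77 mod 8 = 5, (2/77) = -1; sign now +1; continue with (9/77)
flip (9/77) -> (77/9): both odd, 9 mod 4 = 1, 77 mod 4 = 1, so the flip contributes +1; sign now +1
(77/9): 77 mod 9 = 5, so (77/9) = (5/9)
flip (5/9) -> (9/5): both odd, 5 mod 4 = 1, 9 mod 4 = 1, so the flip contributes +1; sign now +1
(9/5): 9 mod 5 = 4, so (9/5) = (4/5)
factor out 2^2: 4 = 2^2·1; with 5 mod 8 = 5, (2/5) = -1; sign now +1; continue with (1/5)
reached (1/5) = 1, so the symbol is +1

1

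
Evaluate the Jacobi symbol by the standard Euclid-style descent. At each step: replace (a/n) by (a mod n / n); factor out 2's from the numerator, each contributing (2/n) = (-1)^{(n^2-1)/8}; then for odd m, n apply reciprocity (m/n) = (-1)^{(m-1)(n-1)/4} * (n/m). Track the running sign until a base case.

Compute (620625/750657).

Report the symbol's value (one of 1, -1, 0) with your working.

0

flip (620625/750657) -> (750657/620625): both odd, 620625 mod 4 = 1, 750657 mod 4 = 1, so the flip contributes +1; sign now +1
(750657/620625): 750657 mod 620625 = 130032, so (750657/620625) = (130032/620625)
factor out 2^4: 130032 = 2^4·8127; with 620625 mod 8 = 1, (2/620625) = +1; sign now +1; continue with (8127/620625)
flip (8127/620625) -> (620625/8127): both odd, 8127 mod 4 = 3, 620625 mod 4 = 1, so the flip contributes +1; sign now +1
(620625/8127): 620625 mod 8127 = 2973, so (620625/8127) = (2973/8127)
flip (2973/8127) -> (8127/2973): both odd, 2973 mod 4 = 1, 8127 mod 4 = 3, so the flip contributes +1; sign now +1
(8127/2973): 8127 mod 2973 = 2181, so (8127/2973) = (2181/2973)
flip (2181/2973) -> (2973/2181): both odd, 2181 mod 4 = 1, 2973 mod 4 = 1, so the flip contributes +1; sign now +1
(2973/2181): 2973 mod 2181 = 792, so (2973/2181) = (792/2181)
factor out 2^3: 792 = 2^3·99; with 2181 mod 8 = 5, (2/2181) = -1; sign now -1; continue with (99/2181)
flip (99/2181) -> (2181/99): both odd, 99 mod 4 = 3, 2181 mod 4 = 1, so the flip contributes +1; sign now -1
(2181/99): 2181 mod 99 = 3, so (2181/99) = (3/99)
flip (3/99) -> (99/3): both odd, 3 mod 4 = 3, 99 mod 4 = 3, so the flip contributes -1; sign now +1
(99/3): 99 mod 3 = 0, so (99/3) = (0/3)
reached (0/3); gcd(a, n) > 1, so (0/3) = 0 and the symbol is 0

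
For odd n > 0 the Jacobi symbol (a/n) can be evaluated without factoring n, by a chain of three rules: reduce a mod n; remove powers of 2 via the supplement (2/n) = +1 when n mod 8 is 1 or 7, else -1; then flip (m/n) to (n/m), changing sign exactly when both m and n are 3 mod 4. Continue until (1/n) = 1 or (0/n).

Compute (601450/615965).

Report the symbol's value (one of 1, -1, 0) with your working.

0

factor out 2^1: 601450 = 2^1·300725; with 615965 mod 8 = 5, (2/615965) = -1; sign now -1; continue with (300725/615965)
flip (300725/615965) -> (615965/300725): both odd, 300725 mod 4 = 1, 615965 mod 4 = 1, so the flip contributes +1; sign now -1
(615965/300725): 615965 mod 300725 = 14515, so (615965/300725) = (14515/300725)
flip (14515/300725) -> (300725/14515): both odd, 14515 mod 4 = 3, 300725 mod 4 = 1, so the flip contributes +1; sign now -1
(300725/14515): 300725 mod 14515 = 10425, so (300725/14515) = (10425/14515)
flip (10425/14515) -> (14515/10425): both odd, 10425 mod 4 = 1, 14515 mod 4 = 3, so the flip contributes +1; sign now -1
(14515/10425): 14515 mod 10425 = 4090, so (14515/10425) = (4090/10425)
factor out 2^1: 4090 = 2^1·2045; with 10425 mod 8 = 1, (2/10425) = +1; sign now -1; continue with (2045/10425)
flip (2045/10425) -> (10425/2045): both odd, 2045 mod 4 = 1, 10425 mod 4 = 1, so the flip contributes +1; sign now -1
(10425/2045): 10425 mod 2045 = 200, so (10425/2045) = (200/2045)
factor out 2^3: 200 = 2^3·25; with 2045 mod 8 = 5, (2/2045) = -1; sign now +1; continue with (25/2045)
flip (25/2045) -> (2045/25): both odd, 25 mod 4 = 1, 2045 mod 4 = 1, so the flip contributes +1; sign now +1
(2045/25): 2045 mod 25 = 20, so (2045/25) = (20/25)
factor out 2^2: 20 = 2^2·5; with 25 mod 8 = 1, (2/25) = +1; sign now +1; continue with (5/25)
flip (5/25) -> (25/5): both odd, 5 mod 4 = 1, 25 mod 4 = 1, so the flip contributes +1; sign now +1
(25/5): 25 mod 5 = 0, so (25/5) = (0/5)
reached (0/5); gcd(a, n) > 1, so (0/5) = 0 and the symbol is 0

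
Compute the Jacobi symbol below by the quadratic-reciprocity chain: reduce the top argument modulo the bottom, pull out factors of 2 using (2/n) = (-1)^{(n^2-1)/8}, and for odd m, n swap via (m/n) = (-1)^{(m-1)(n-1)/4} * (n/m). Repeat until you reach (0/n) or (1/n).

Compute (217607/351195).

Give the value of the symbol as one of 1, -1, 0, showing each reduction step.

0

reciprocity: (217607/351195) = -1·(351195/217607) since 217607 mod 4 = 3, 351195 mod 4 = 3; sign now -1
(351195/217607) = (133588/217607)   [reduce mod 217607]
133588 = 2^2·33397; (2/217607) = +1 since 217607 mod 8 = 7, so (133588/217607) = (+1)^2·(33397/217607); sign now -1
reciprocity: (33397/217607) = +1·(217607/33397) since 33397 mod 4 = 1, 217607 mod 4 = 3; sign now -1
(217607/33397) = (17225/33397)   [reduce mod 33397]
reciprocity: (17225/33397) = +1·(33397/17225) since 17225 mod 4 = 1, 33397 mod 4 = 1; sign now -1
(33397/17225) = (16172/17225)   [reduce mod 17225]
16172 = 2^2·4043; (2/17225) = +1 since 17225 mod 8 = 1, so (16172/17225) = (+1)^2·(4043/17225); sign now -1
reciprocity: (4043/17225) = +1·(17225/4043) since 4043 mod 4 = 3, 17225 mod 4 = 1; sign now -1
(17225/4043) = (1053/4043)   [reduce mod 4043]
reciprocity: (1053/4043) = +1·(4043/1053) since 1053 mod 4 = 1, 4043 mod 4 = 3; sign now -1
(4043/1053) = (884/1053)   [reduce mod 1053]
884 = 2^2·221; (2/1053) = -1 since 1053 mod 8 = 5, so (884/1053) = (-1)^2·(221/1053); sign now -1
reciprocity: (221/1053) = +1·(1053/221) since 221 mod 4 = 1, 1053 mod 4 = 1; sign now -1
(1053/221) = (169/221)   [reduce mod 221]
reciprocity: (169/221) = +1·(221/169) since 169 mod 4 = 1, 221 mod 4 = 1; sign now -1
(221/169) = (52/169)   [reduce mod 169]
52 = 2^2·13; (2/169) = +1 since 169 mod 8 = 1, so (52/169) = (+1)^2·(13/169); sign now -1
reciprocity: (13/169) = +1·(169/13) since 13 mod 4 = 1, 169 mod 4 = 1; sign now -1
(169/13) = (0/13)   [reduce mod 13]
(0/13) = 0   [gcd(a, n) > 1]; final value = 0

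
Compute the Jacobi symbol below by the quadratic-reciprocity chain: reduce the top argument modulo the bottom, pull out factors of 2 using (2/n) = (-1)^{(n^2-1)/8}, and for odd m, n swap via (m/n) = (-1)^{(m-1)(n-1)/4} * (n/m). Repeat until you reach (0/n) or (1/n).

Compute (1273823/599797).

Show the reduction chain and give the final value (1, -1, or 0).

(1273823/599797) = (74229/599797)   [reduce mod 599797]
reciprocity: (74229/599797) = +1·(599797/74229) since 74229 mod 4 = 1, 599797 mod 4 = 1; sign now +1
(599797/74229) = (5965/74229)   [reduce mod 74229]
reciprocity: (5965/74229) = +1·(74229/5965) since 5965 mod 4 = 1, 74229 mod 4 = 1; sign now +1
(74229/5965) = (2649/5965)   [reduce mod 5965]
reciprocity: (2649/5965) = +1·(5965/2649) since 2649 mod 4 = 1, 5965 mod 4 = 1; sign now +1
(5965/2649) = (667/2649)   [reduce mod 2649]
reciprocity: (667/2649) = +1·(2649/667) since 667 mod 4 = 3, 2649 mod 4 = 1; sign now +1
(2649/667) = (648/667)   [reduce mod 667]
648 = 2^3·81; (2/667) = -1 since 667 mod 8 = 3, so (648/667) = (-1)^3·(81/667); sign now -1
reciprocity: (81/667) = +1·(667/81) since 81 mod 4 = 1, 667 mod 4 = 3; sign now -1
(667/81) = (19/81)   [reduce mod 81]
reciprocity: (19/81) = +1·(81/19) since 19 mod 4 = 3, 81 mod 4 = 1; sign now -1
(81/19) = (5/19)   [reduce mod 19]
reciprocity: (5/19) = +1·(19/5) since 5 mod 4 = 1, 19 mod 4 = 3; sign now -1
(19/5) = (4/5)   [reduce mod 5]
4 = 2^2·1; (2/5) = -1 since 5 mod 8 = 5, so (4/5) = (-1)^2·(1/5); sign now -1
(1/5) = 1; final value = sign = -1

-1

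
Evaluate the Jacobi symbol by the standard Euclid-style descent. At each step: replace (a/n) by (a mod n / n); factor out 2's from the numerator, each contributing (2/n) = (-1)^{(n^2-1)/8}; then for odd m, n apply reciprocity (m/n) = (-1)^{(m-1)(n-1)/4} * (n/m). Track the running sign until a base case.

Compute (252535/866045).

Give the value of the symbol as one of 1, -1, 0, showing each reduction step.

0

reciprocity: (252535/866045) = +1·(866045/252535) since 252535 mod 4 = 3, 866045 mod 4 = 1; sign now +1
(866045/252535) = (108440/252535)   [reduce mod 252535]
108440 = 2^3·13555; (2/252535) = +1 since 252535 mod 8 = 7, so (108440/252535) = (+1)^3·(13555/252535); sign now +1
reciprocity: (13555/252535) = -1·(252535/13555) since 13555 mod 4 = 3, 252535 mod 4 = 3; sign now -1
(252535/13555) = (8545/13555)   [reduce mod 13555]
reciprocity: (8545/13555) = +1·(13555/8545) since 8545 mod 4 = 1, 13555 mod 4 = 3; sign now -1
(13555/8545) = (5010/8545)   [reduce mod 8545]
5010 = 2^1·2505; (2/8545) = +1 since 8545 mod 8 = 1, so (5010/8545) = (+1)^1·(2505/8545); sign now -1
reciprocity: (2505/8545) = +1·(8545/2505) since 2505 mod 4 = 1, 8545 mod 4 = 1; sign now -1
(8545/2505) = (1030/2505)   [reduce mod 2505]
1030 = 2^1·515; (2/2505) = +1 since 2505 mod 8 = 1, so (1030/2505) = (+1)^1·(515/2505); sign now -1
reciprocity: (515/2505) = +1·(2505/515) since 515 mod 4 = 3, 2505 mod 4 = 1; sign now -1
(2505/515) = (445/515)   [reduce mod 515]
reciprocity: (445/515) = +1·(515/445) since 445 mod 4 = 1, 515 mod 4 = 3; sign now -1
(515/445) = (70/445)   [reduce mod 445]
70 = 2^1·35; (2/445) = -1 since 445 mod 8 = 5, so (70/445) = (-1)^1·(35/445); sign now +1
reciprocity: (35/445) = +1·(445/35) since 35 mod 4 = 3, 445 mod 4 = 1; sign now +1
(445/35) = (25/35)   [reduce mod 35]
reciprocity: (25/35) = +1·(35/25) since 25 mod 4 = 1, 35 mod 4 = 3; sign now +1
(35/25) = (10/25)   [reduce mod 25]
10 = 2^1·5; (2/25) = +1 since 25 mod 8 = 1, so (10/25) = (+1)^1·(5/25); sign now +1
reciprocity: (5/25) = +1·(25/5) since 5 mod 4 = 1, 25 mod 4 = 1; sign now +1
(25/5) = (0/5)   [reduce mod 5]
(0/5) = 0   [gcd(a, n) > 1]; final value = 0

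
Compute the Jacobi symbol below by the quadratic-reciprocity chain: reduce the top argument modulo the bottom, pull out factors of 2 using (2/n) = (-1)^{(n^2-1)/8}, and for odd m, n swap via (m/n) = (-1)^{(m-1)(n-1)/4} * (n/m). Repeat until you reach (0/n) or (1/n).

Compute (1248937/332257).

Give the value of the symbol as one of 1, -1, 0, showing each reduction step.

(1248937/332257): 1248937 mod 332257 = 252166, so (1248937/332257) = (252166/332257)
factor out 2^1: 252166 = 2^1·126083; with 332257 mod 8 = 1, (2/332257) = +1; sign now +1; continue with (126083/332257)
flip (126083/332257) -> (332257/126083): both odd, 126083 mod 4 = 3, 332257 mod 4 = 1, so the flip contributes +1; sign now +1
(332257/126083): 332257 mod 126083 = 80091, so (332257/126083) = (80091/126083)
flip (80091/126083) -> (126083/80091): both odd, 80091 mod 4 = 3, 126083 mod 4 = 3, so the flip contributes -1; sign now -1
(126083/80091): 126083 mod 80091 = 45992, so (126083/80091) = (45992/80091)
factor out 2^3: 45992 = 2^3·5749; with 80091 mod 8 = 3, (2/80091) = -1; sign now +1; continue with (5749/80091)
flip (5749/80091) -> (80091/5749): both odd, 5749 mod 4 = 1, 80091 mod 4 = 3, so the flip contributes +1; sign now +1
(80091/5749): 80091 mod 5749 = 5354, so (80091/5749) = (5354/5749)
factor out 2^1: 5354 = 2^1·2677; with 5749 mod 8 = 5, (2/5749) = -1; sign now -1; continue with (2677/5749)
flip (2677/5749) -> (5749/2677): both odd, 2677 mod 4 = 1, 5749 mod 4 = 1, so the flip contributes +1; sign now -1
(5749/2677): 5749 mod 2677 = 395, so (5749/2677) = (395/2677)
flip (395/2677) -> (2677/395): both odd, 395 mod 4 = 3, 2677 mod 4 = 1, so the flip contributes +1; sign now -1
(2677/395): 2677 mod 395 = 307, so (2677/395) = (307/395)
flip (307/395) -> (395/307): both odd, 307 mod 4 = 3, 395 mod 4 = 3, so the flip contributes -1; sign now +1
(395/307): 395 mod 307 = 88, so (395/307) = (88/307)
factor out 2^3: 88 = 2^3·11; with 307 mod 8 = 3, (2/307) = -1; sign now -1; continue with (11/307)
flip (11/307) -> (307/11): both odd, 11 mod 4 = 3, 307 mod 4 = 3, so the flip contributes -1; sign now +1
(307/11): 307 mod 11 = 10, so (307/11) = (10/11)
factor out 2^1: 10 = 2^1·5; with 11 mod 8 = 3, (2/11) = -1; sign now -1; continue with (5/11)
flip (5/11) -> (11/5): both odd, 5 mod 4 = 1, 11 mod 4 = 3, so the flip contributes +1; sign now -1
(11/5): 11 mod 5 = 1, so (11/5) = (1/5)
reached (1/5) = 1, so the symbol is -1

-1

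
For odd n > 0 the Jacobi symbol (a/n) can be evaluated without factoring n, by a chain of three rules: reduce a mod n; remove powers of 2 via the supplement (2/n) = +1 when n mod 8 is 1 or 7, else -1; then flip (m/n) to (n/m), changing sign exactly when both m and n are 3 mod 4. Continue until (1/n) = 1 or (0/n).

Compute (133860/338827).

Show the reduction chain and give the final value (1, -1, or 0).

133860 = 2^2·33465; (2/338827) = -1 since 338827 mod 8 = 3, so (133860/338827) = (-1)^2·(33465/338827); sign now +1
reciprocity: (33465/338827) = +1·(338827/33465) since 33465 mod 4 = 1, 338827 mod 4 = 3; sign now +1
(338827/33465) = (4177/33465)   [reduce mod 33465]
reciprocity: (4177/33465) = +1·(33465/4177) since 4177 mod 4 = 1, 33465 mod 4 = 1; sign now +1
(33465/4177) = (49/4177)   [reduce mod 4177]
reciprocity: (49/4177) = +1·(4177/49) since 49 mod 4 = 1, 4177 mod 4 = 1; sign now +1
(4177/49) = (12/49)   [reduce mod 49]
12 = 2^2·3; (2/49) = +1 since 49 mod 8 = 1, so (12/49) = (+1)^2·(3/49); sign now +1
reciprocity: (3/49) = +1·(49/3) since 3 mod 4 = 3, 49 mod 4 = 1; sign now +1
(49/3) = (1/3)   [reduce mod 3]
(1/3) = 1; final value = sign = +1

1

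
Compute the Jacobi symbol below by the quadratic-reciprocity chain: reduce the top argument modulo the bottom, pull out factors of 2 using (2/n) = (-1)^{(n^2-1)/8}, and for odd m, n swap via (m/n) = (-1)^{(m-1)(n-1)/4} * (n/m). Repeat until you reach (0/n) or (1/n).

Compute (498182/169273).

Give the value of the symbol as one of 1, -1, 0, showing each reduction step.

-1

(498182/169273): 498182 mod 169273 = 159636, so (498182/169273) = (159636/169273)
factor out 2^2: 159636 = 2^2·39909; with 169273 mod 8 = 1, (2/169273) = +1; sign now +1; continue with (39909/169273)
flip (39909/169273) -> (169273/39909): both odd, 39909 mod 4 = 1, 169273 mod 4 = 1, so the flip contributes +1; sign now +1
(169273/39909): 169273 mod 39909 = 9637, so (169273/39909) = (9637/39909)
flip (9637/39909) -> (39909/9637): both odd, 9637 mod 4 = 1, 39909 mod 4 = 1, so the flip contributes +1; sign now +1
(39909/9637): 39909 mod 9637 = 1361, so (39909/9637) = (1361/9637)
flip (1361/9637) -> (9637/1361): both odd, 1361 mod 4 = 1, 9637 mod 4 = 1, so the flip contributes +1; sign now +1
(9637/1361): 9637 mod 1361 = 110, so (9637/1361) = (110/1361)
factor out 2^1: 110 = 2^1·55; with 1361 mod 8 = 1, (2/1361) = +1; sign now +1; continue with (55/1361)
flip (55/1361) -> (1361/55): both odd, 55 mod 4 = 3, 1361 mod 4 = 1, so the flip contributes +1; sign now +1
(1361/55): 1361 mod 55 = 41, so (1361/55) = (41/55)
flip (41/55) -> (55/41): both odd, 41 mod 4 = 1, 55 mod 4 = 3, so the flip contributes +1; sign now +1
(55/41): 55 mod 41 = 14, so (55/41) = (14/41)
factor out 2^1: 14 = 2^1·7; with 41 mod 8 = 1, (2/41) = +1; sign now +1; continue with (7/41)
flip (7/41) -> (41/7): both odd, 7 mod 4 = 3, 41 mod 4 = 1, so the flip contributes +1; sign now +1
(41/7): 41 mod 7 = 6, so (41/7) = (6/7)
factor out 2^1: 6 = 2^1·3; with 7 mod 8 = 7, (2/7) = +1; sign now +1; continue with (3/7)
flip (3/7) -> (7/3): both odd, 3 mod 4 = 3, 7 mod 4 = 3, so the flip contributes -1; sign now -1
(7/3): 7 mod 3 = 1, so (7/3) = (1/3)
reached (1/3) = 1, so the symbol is -1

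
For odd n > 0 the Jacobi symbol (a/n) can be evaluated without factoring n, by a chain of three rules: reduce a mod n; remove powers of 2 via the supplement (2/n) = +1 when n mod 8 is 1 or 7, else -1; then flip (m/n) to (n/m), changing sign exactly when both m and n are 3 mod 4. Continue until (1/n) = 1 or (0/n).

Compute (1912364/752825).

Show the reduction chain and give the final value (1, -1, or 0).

1

(1912364/752825): 1912364 mod 752825 = 406714, so (1912364/752825) = (406714/752825)
factor out 2^1: 406714 = 2^1·203357; with 752825 mod 8 = 1, (2/752825) = +1; sign now +1; continue with (203357/752825)
flip (203357/752825) -> (752825/203357): both odd, 203357 mod 4 = 1, 752825 mod 4 = 1, so the flip contributes +1; sign now +1
(752825/203357): 752825 mod 203357 = 142754, so (752825/203357) = (142754/203357)
factor out 2^1: 142754 = 2^1·71377; with 203357 mod 8 = 5, (2/203357) = -1; sign now -1; continue with (71377/203357)
flip (71377/203357) -> (203357/71377): both odd, 71377 mod 4 = 1, 203357 mod 4 = 1, so the flip contributes +1; sign now -1
(203357/71377): 203357 mod 71377 = 60603, so (203357/71377) = (60603/71377)
flip (60603/71377) -> (71377/60603): both odd, 60603 mod 4 = 3, 71377 mod 4 = 1, so the flip contributes +1; sign now -1
(71377/60603): 71377 mod 60603 = 10774, so (71377/60603) = (10774/60603)
factor out 2^1: 10774 = 2^1·5387; with 60603 mod 8 = 3, (2/60603) = -1; sign now +1; continue with (5387/60603)
flip (5387/60603) -> (60603/5387): both odd, 5387 mod 4 = 3, 60603 mod 4 = 3, so the flip contributes -1; sign now -1
(60603/5387): 60603 mod 5387 = 1346, so (60603/5387) = (1346/5387)
factor out 2^1: 1346 = 2^1·673; with 5387 mod 8 = 3, (2/5387) = -1; sign now +1; continue with (673/5387)
flip (673/5387) -> (5387/673): both odd, 673 mod 4 = 1, 5387 mod 4 = 3, so the flip contributes +1; sign now +1
(5387/673): 5387 mod 673 = 3, so (5387/673) = (3/673)
flip (3/673) -> (673/3): both odd, 3 mod 4 = 3, 673 mod 4 = 1, so the flip contributes +1; sign now +1
(673/3): 673 mod 3 = 1, so (673/3) = (1/3)
reached (1/3) = 1, so the symbol is +1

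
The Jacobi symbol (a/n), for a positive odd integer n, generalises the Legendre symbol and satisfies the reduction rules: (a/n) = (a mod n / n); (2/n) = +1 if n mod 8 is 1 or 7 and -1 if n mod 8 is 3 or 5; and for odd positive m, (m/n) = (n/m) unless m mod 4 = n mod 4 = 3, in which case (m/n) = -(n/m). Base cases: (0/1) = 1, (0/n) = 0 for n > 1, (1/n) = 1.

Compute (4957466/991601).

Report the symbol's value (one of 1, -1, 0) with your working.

-1

(4957466/991601) = (991062/991601)   [reduce mod 991601]
991062 = 2^1·495531; (2/991601) = +1 since 991601 mod 8 = 1, so (991062/991601) = (+1)^1·(495531/991601); sign now +1
reciprocity: (495531/991601) = +1·(991601/495531) since 495531 mod 4 = 3, 991601 mod 4 = 1; sign now +1
(991601/495531) = (539/495531)   [reduce mod 495531]
reciprocity: (539/495531) = -1·(495531/539) since 539 mod 4 = 3, 495531 mod 4 = 3; sign now -1
(495531/539) = (190/539)   [reduce mod 539]
190 = 2^1·95; (2/539) = -1 since 539 mod 8 = 3, so (190/539) = (-1)^1·(95/539); sign now +1
reciprocity: (95/539) = -1·(539/95) since 95 mod 4 = 3, 539 mod 4 = 3; sign now -1
(539/95) = (64/95)   [reduce mod 95]
64 = 2^6·1; (2/95) = +1 since 95 mod 8 = 7, so (64/95) = (+1)^6·(1/95); sign now -1
(1/95) = 1; final value = sign = -1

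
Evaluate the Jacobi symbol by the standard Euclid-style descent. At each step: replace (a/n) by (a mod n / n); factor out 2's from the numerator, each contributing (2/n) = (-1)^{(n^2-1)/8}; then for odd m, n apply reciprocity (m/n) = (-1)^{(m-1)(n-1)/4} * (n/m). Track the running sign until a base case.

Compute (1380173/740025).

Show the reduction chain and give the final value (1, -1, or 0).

-1

(1380173/740025): 1380173 mod 740025 = 640148, so (1380173/740025) = (640148/740025)
factor out 2^2: 640148 = 2^2·160037; with 740025 mod 8 = 1, (2/740025) = +1; sign now +1; continue with (160037/740025)
flip (160037/740025) -> (740025/160037): both odd, 160037 mod 4 = 1, 740025 mod 4 = 1, so the flip contributes +1; sign now +1
(740025/160037): 740025 mod 160037 = 99877, so (740025/160037) = (99877/160037)
flip (99877/160037) -> (160037/99877): both odd, 99877 mod 4 = 1, 160037 mod 4 = 1, so the flip contributes +1; sign now +1
(160037/99877): 160037 mod 99877 = 60160, so (160037/99877) = (60160/99877)
factor out 2^8: 60160 = 2^8·235; with 99877 mod 8 = 5, (2/99877) = -1; sign now +1; continue with (235/99877)
flip (235/99877) -> (99877/235): both odd, 235 mod 4 = 3, 99877 mod 4 = 1, so the flip contributes +1; sign now +1
(99877/235): 99877 mod 235 = 2, so (99877/235) = (2/235)
factor out 2^1: 2 = 2^1·1; with 235 mod 8 = 3, (2/235) = -1; sign now -1; continue with (1/235)
reached (1/235) = 1, so the symbol is -1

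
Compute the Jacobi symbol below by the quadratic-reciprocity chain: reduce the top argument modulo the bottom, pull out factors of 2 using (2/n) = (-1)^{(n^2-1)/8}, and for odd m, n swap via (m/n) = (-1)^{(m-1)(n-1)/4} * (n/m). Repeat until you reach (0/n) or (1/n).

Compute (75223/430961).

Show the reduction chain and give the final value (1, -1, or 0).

-1

reciprocity: (75223/430961) = +1·(430961/75223) since 75223 mod 4 = 3, 430961 mod 4 = 1; sign now +1
(430961/75223) = (54846/75223)   [reduce mod 75223]
54846 = 2^1·27423; (2/75223) = +1 since 75223 mod 8 = 7, so (54846/75223) = (+1)^1·(27423/75223); sign now +1
reciprocity: (27423/75223) = -1·(75223/27423) since 27423 mod 4 = 3, 75223 mod 4 = 3; sign now -1
(75223/27423) = (20377/27423)   [reduce mod 27423]
reciprocity: (20377/27423) = +1·(27423/20377) since 20377 mod 4 = 1, 27423 mod 4 = 3; sign now -1
(27423/20377) = (7046/20377)   [reduce mod 20377]
7046 = 2^1·3523; (2/20377) = +1 since 20377 mod 8 = 1, so (7046/20377) = (+1)^1·(3523/20377); sign now -1
reciprocity: (3523/20377) = +1·(20377/3523) since 3523 mod 4 = 3, 20377 mod 4 = 1; sign now -1
(20377/3523) = (2762/3523)   [reduce mod 3523]
2762 = 2^1·1381; (2/3523) = -1 since 3523 mod 8 = 3, so (2762/3523) = (-1)^1·(1381/3523); sign now +1
reciprocity: (1381/3523) = +1·(3523/1381) since 1381 mod 4 = 1, 3523 mod 4 = 3; sign now +1
(3523/1381) = (761/1381)   [reduce mod 1381]
reciprocity: (761/1381) = +1·(1381/761) since 761 mod 4 = 1, 1381 mod 4 = 1; sign now +1
(1381/761) = (620/761)   [reduce mod 761]
620 = 2^2·155; (2/761) = +1 since 761 mod 8 = 1, so (620/761) = (+1)^2·(155/761); sign now +1
reciprocity: (155/761) = +1·(761/155) since 155 mod 4 = 3, 761 mod 4 = 1; sign now +1
(761/155) = (141/155)   [reduce mod 155]
reciprocity: (141/155) = +1·(155/141) since 141 mod 4 = 1, 155 mod 4 = 3; sign now +1
(155/141) = (14/141)   [reduce mod 141]
14 = 2^1·7; (2/141) = -1 since 141 mod 8 = 5, so (14/141) = (-1)^1·(7/141); sign now -1
reciprocity: (7/141) = +1·(141/7) since 7 mod 4 = 3, 141 mod 4 = 1; sign now -1
(141/7) = (1/7)   [reduce mod 7]
(1/7) = 1; final value = sign = -1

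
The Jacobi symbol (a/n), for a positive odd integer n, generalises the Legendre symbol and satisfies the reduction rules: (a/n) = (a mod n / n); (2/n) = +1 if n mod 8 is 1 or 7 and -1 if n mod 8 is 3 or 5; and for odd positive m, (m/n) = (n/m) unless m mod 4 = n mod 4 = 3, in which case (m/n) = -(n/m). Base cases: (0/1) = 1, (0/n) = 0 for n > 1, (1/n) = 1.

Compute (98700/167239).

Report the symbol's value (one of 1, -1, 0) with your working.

98700 = 2^2·24675; (2/167239) = +1 since 167239 mod 8 = 7, so (98700/167239) = (+1)^2·(24675/167239); sign now +1
reciprocity: (24675/167239) = -1·(167239/24675) since 24675 mod 4 = 3, 167239 mod 4 = 3; sign now -1
(167239/24675) = (19189/24675)   [reduce mod 24675]
reciprocity: (19189/24675) = +1·(24675/19189) since 19189 mod 4 = 1, 24675 mod 4 = 3; sign now -1
(24675/19189) = (5486/19189)   [reduce mod 19189]
5486 = 2^1·2743; (2/19189) = -1 since 19189 mod 8 = 5, so (5486/19189) = (-1)^1·(2743/19189); sign now +1
reciprocity: (2743/19189) = +1·(19189/2743) since 2743 mod 4 = 3, 19189 mod 4 = 1; sign now +1
(19189/2743) = (2731/2743)   [reduce mod 2743]
reciprocity: (2731/2743) = -1·(2743/2731) since 2731 mod 4 = 3, 2743 mod 4 = 3; sign now -1
(2743/2731) = (12/2731)   [reduce mod 2731]
12 = 2^2·3; (2/2731) = -1 since 2731 mod 8 = 3, so (12/2731) = (-1)^2·(3/2731); sign now -1
reciprocity: (3/2731) = -1·(2731/3) since 3 mod 4 = 3, 2731 mod 4 = 3; sign now +1
(2731/3) = (1/3)   [reduce mod 3]
(1/3) = 1; final value = sign = +1

1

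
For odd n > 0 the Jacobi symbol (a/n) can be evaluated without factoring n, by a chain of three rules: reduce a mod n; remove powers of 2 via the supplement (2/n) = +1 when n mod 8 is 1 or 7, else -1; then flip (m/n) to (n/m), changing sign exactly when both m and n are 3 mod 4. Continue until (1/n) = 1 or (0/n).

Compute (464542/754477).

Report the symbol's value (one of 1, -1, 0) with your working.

0

factor out 2^1: 464542 = 2^1·232271; with 754477 mod 8 = 5, (2/754477) = -1; sign now -1; continue with (232271/754477)
flip (232271/754477) -> (754477/232271): both odd, 232271 mod 4 = 3, 754477 mod 4 = 1, so the flip contributes +1; sign now -1
(754477/232271): 754477 mod 232271 = 57664, so (754477/232271) = (57664/232271)
factor out 2^6: 57664 = 2^6·901; with 232271 mod 8 = 7, (2/232271) = +1; sign now -1; continue with (901/232271)
flip (901/232271) -> (232271/901): both odd, 901 mod 4 = 1, 232271 mod 4 = 3, so the flip contributes +1; sign now -1
(232271/901): 232271 mod 901 = 714, so (232271/901) = (714/901)
factor out 2^1: 714 = 2^1·357; with 901 mod 8 = 5, (2/901) = -1; sign now +1; continue with (357/901)
flip (357/901) -> (901/357): both odd, 357 mod 4 = 1, 901 mod 4 = 1, so the flip contributes +1; sign now +1
(901/357): 901 mod 357 = 187, so (901/357) = (187/357)
flip (187/357) -> (357/187): both odd, 187 mod 4 = 3, 357 mod 4 = 1, so the flip contributes +1; sign now +1
(357/187): 357 mod 187 = 170, so (357/187) = (170/187)
factor out 2^1: 170 = 2^1·85; with 187 mod 8 = 3, (2/187) = -1; sign now -1; continue with (85/187)
flip (85/187) -> (187/85): both odd, 85 mod 4 = 1, 187 mod 4 = 3, so the flip contributes +1; sign now -1
(187/85): 187 mod 85 = 17, so (187/85) = (17/85)
flip (17/85) -> (85/17): both odd, 17 mod 4 = 1, 85 mod 4 = 1, so the flip contributes +1; sign now -1
(85/17): 85 mod 17 = 0, so (85/17) = (0/17)
reached (0/17); gcd(a, n) > 1, so (0/17) = 0 and the symbol is 0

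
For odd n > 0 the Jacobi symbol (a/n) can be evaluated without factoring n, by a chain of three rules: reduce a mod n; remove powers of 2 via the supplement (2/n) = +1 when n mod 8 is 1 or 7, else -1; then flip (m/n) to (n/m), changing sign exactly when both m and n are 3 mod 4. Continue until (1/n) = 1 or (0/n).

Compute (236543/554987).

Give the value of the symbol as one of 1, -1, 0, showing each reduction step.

flip (236543/554987) -> (554987/236543): both odd, 236543 mod 4 = 3, 554987 mod 4 = 3, so the flip contributes -1; sign now -1
(554987/236543): 554987 mod 236543 = 81901, so (554987/236543) = (81901/236543)
flip (81901/236543) -> (236543/81901): both odd, 81901 mod 4 = 1, 236543 mod 4 = 3, so the flip contributes +1; sign now -1
(236543/81901): 236543 mod 81901 = 72741, so (236543/81901) = (72741/81901)
flip (72741/81901) -> (81901/72741): both odd, 72741 mod 4 = 1, 81901 mod 4 = 1, so the flip contributes +1; sign now -1
(81901/72741): 81901 mod 72741 = 9160, so (81901/72741) = (9160/72741)
factor out 2^3: 9160 = 2^3·1145; with 72741 mod 8 = 5, (2/72741) = -1; sign now +1; continue with (1145/72741)
flip (1145/72741) -> (72741/1145): both odd, 1145 mod 4 = 1, 72741 mod 4 = 1, so the flip contributes +1; sign now +1
(72741/1145): 72741 mod 1145 = 606, so (72741/1145) = (606/1145)
factor out 2^1: 606 = 2^1·303; with 1145 mod 8 = 1, (2/1145) = +1; sign now +1; continue with (303/1145)
flip (303/1145) -> (1145/303): both odd, 303 mod 4 = 3, 1145 mod 4 = 1, so the flip contributes +1; sign now +1
(1145/303): 1145 mod 303 = 236, so (1145/303) = (236/303)
factor out 2^2: 236 = 2^2·59; with 303 mod 8 = 7, (2/303) = +1; sign now +1; continue with (59/303)
flip (59/303) -> (303/59): both odd, 59 mod 4 = 3, 303 mod 4 = 3, so the flip contributes -1; sign now -1
(303/59): 303 mod 59 = 8, so (303/59) = (8/59)
factor out 2^3: 8 = 2^3·1; with 59 mod 8 = 3, (2/59) = -1; sign now +1; continue with (1/59)
reached (1/59) = 1, so the symbol is +1

1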